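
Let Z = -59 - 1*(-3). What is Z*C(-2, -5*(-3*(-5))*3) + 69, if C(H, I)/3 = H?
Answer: 405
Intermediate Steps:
C(H, I) = 3*H
Z = -56 (Z = -59 + 3 = -56)
Z*C(-2, -5*(-3*(-5))*3) + 69 = -168*(-2) + 69 = -56*(-6) + 69 = 336 + 69 = 405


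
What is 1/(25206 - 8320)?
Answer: 1/16886 ≈ 5.9221e-5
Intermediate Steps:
1/(25206 - 8320) = 1/16886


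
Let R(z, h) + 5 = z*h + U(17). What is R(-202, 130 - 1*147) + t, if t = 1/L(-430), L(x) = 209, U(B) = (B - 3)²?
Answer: 757626/209 ≈ 3625.0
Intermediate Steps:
U(B) = (-3 + B)²
R(z, h) = 191 + h*z (R(z, h) = -5 + (z*h + (-3 + 17)²) = -5 + (h*z + 14²) = -5 + (h*z + 196) = -5 + (196 + h*z) = 191 + h*z)
t = 1/209 ≈ 0.0047847
R(-202, 130 - 1*147) + t = (191 + (130 - 1*147)*(-202)) + 1/209 = (191 + (130 - 147)*(-202)) + 1/209 = (191 - 17*(-202)) + 1/209 = (191 + 3434) + 1/209 = 3625 + 1/209 = 757626/209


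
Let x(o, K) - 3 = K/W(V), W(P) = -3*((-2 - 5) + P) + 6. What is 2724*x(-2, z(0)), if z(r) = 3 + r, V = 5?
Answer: 8853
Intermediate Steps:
W(P) = 27 - 3*P (W(P) = -3*(-7 + P) + 6 = (21 - 3*P) + 6 = 27 - 3*P)
x(o, K) = 3 + K/12 (x(o, K) = 3 + K/(27 - 3*5) = 3 + K/(27 - 15) = 3 + K/12)
2724*x(-2, z(0)) = 2724*(3 + (3 + 0)/12) = 2724*(3 + (1/12)*3) = 2724*(3 + ¼) = 2724*(13/4) = 8853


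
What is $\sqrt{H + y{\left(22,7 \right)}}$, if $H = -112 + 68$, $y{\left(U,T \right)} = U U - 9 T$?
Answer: $\sqrt{377} \approx 19.416$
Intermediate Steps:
$y{\left(U,T \right)} = U^{2} - 9 T$
$H = -44$
$\sqrt{H + y{\left(22,7 \right)}} = \sqrt{-44 + \left(22^{2} - 63\right)} = \sqrt{-44 + \left(484 - 63\right)} = \sqrt{-44 + 421} = \sqrt{377}$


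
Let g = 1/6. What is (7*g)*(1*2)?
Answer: 7/3 ≈ 2.3333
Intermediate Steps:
g = ⅙ ≈ 0.16667
(7*g)*(1*2) = (7*(⅙))*(1*2) = (7/6)*2 = 7/3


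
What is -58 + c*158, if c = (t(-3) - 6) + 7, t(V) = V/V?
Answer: 258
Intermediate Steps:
t(V) = 1
c = 2 (c = (1 - 6) + 7 = -5 + 7 = 2)
-58 + c*158 = -58 + 2*158 = -58 + 316 = 258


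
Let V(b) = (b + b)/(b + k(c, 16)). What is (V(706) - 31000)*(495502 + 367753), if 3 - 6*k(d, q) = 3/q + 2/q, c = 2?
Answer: -1814780800253240/67819 ≈ -2.6759e+10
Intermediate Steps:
k(d, q) = ½ - 5/(6*q) (k(d, q) = ½ - (3/q + 2/q)/6 = ½ - 5/(6*q))
V(b) = 2*b/(43/96 + b) (V(b) = (b + b)/(b + (⅙)*(-5 + 3*16)/16) = (2*b)/(b + (⅙)*(1/16)*(-5 + 48)) = (2*b)/(b + (⅙)*(1/16)*43) = (2*b)/(b + 43/96) = (2*b)/(43/96 + b) = 2*b/(43/96 + b))
(V(706) - 31000)*(495502 + 367753) = (192*706/(43 + 96*706) - 31000)*(495502 + 367753) = (192*706/(43 + 67776) - 31000)*863255 = (192*706/67819 - 31000)*863255 = (192*706*(1/67819) - 31000)*863255 = (135552/67819 - 31000)*863255 = -2102253448/67819*863255 = -1814780800253240/67819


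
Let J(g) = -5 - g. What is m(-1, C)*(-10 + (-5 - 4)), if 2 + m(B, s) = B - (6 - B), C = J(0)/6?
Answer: 190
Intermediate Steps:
C = -5/6 (C = (-5 - 1*0)/6 = (-5 + 0)*(1/6) = -5*1/6 = -5/6 ≈ -0.83333)
m(B, s) = -8 + 2*B (m(B, s) = -2 + (B - (6 - B)) = -2 + (B + (-6 + B)) = -2 + (-6 + 2*B) = -8 + 2*B)
m(-1, C)*(-10 + (-5 - 4)) = (-8 + 2*(-1))*(-10 + (-5 - 4)) = (-8 - 2)*(-10 - 9) = -10*(-19) = 190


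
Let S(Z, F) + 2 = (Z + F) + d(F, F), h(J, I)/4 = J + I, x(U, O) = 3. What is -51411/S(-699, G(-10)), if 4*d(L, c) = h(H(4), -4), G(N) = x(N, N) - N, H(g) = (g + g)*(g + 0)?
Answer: 17137/220 ≈ 77.896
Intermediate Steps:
H(g) = 2*g**2 (H(g) = (2*g)*g = 2*g**2)
G(N) = 3 - N
h(J, I) = 4*I + 4*J (h(J, I) = 4*(J + I) = 4*(I + J) = 4*I + 4*J)
d(L, c) = 28 (d(L, c) = (4*(-4) + 4*(2*4**2))/4 = (-16 + 4*(2*16))/4 = (-16 + 4*32)/4 = (-16 + 128)/4 = (1/4)*112 = 28)
S(Z, F) = 26 + F + Z (S(Z, F) = -2 + ((Z + F) + 28) = -2 + ((F + Z) + 28) = -2 + (28 + F + Z) = 26 + F + Z)
-51411/S(-699, G(-10)) = -51411/(26 + (3 - 1*(-10)) - 699) = -51411/(26 + (3 + 10) - 699) = -51411/(26 + 13 - 699) = -51411/(-660) = -51411*(-1/660) = 17137/220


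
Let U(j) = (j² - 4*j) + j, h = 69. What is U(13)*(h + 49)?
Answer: 15340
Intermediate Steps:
U(j) = j² - 3*j
U(13)*(h + 49) = (13*(-3 + 13))*(69 + 49) = (13*10)*118 = 130*118 = 15340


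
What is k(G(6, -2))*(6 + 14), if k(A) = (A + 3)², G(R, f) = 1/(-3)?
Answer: 1280/9 ≈ 142.22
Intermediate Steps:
G(R, f) = -⅓ (G(R, f) = 1*(-⅓) = -⅓)
k(A) = (3 + A)²
k(G(6, -2))*(6 + 14) = (3 - ⅓)²*(6 + 14) = (8/3)²*20 = (64/9)*20 = 1280/9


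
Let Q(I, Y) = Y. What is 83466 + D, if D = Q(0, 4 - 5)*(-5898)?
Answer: 89364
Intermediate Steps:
D = 5898 (D = (4 - 5)*(-5898) = -1*(-5898) = 5898)
83466 + D = 83466 + 5898 = 89364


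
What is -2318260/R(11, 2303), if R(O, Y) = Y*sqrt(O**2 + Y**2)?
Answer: -33118*sqrt(5303930)/174499297 ≈ -0.43709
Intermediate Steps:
-2318260/R(11, 2303) = -2318260*1/(2303*sqrt(11**2 + 2303**2)) = -2318260*1/(2303*sqrt(121 + 5303809)) = -2318260*sqrt(5303930)/12214950790 = -33118*sqrt(5303930)/174499297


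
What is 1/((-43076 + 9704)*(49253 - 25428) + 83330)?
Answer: -1/795004570 ≈ -1.2579e-9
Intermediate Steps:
1/((-43076 + 9704)*(49253 - 25428) + 83330) = 1/(-33372*23825 + 83330) = 1/(-795087900 + 83330) = 1/(-795004570) = -1/795004570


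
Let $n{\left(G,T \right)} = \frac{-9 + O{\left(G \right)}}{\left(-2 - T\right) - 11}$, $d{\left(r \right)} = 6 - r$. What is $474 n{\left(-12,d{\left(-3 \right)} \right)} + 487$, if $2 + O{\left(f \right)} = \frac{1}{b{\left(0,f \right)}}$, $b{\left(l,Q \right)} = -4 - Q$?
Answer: $\frac{63475}{88} \approx 721.31$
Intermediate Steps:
$O{\left(f \right)} = -2 + \frac{1}{-4 - f}$
$n{\left(G,T \right)} = \frac{-9 + \frac{-9 - 2 G}{4 + G}}{-13 - T}$ ($n{\left(G,T \right)} = \frac{-9 + \frac{-9 - 2 G}{4 + G}}{\left(-2 - T\right) - 11} = \frac{-9 + \frac{-9 - 2 G}{4 + G}}{-13 - T}$)
$474 n{\left(-12,d{\left(-3 \right)} \right)} + 487 = 474 \frac{45 + 11 \left(-12\right)}{\left(4 - 12\right) \left(13 + \left(6 - -3\right)\right)} + 487 = 474 \frac{45 - 132}{\left(-8\right) \left(13 + \left(6 + 3\right)\right)} + 487 = 474 \left(\left(- \frac{1}{8}\right) \frac{1}{13 + 9} \left(-87\right)\right) + 487 = 474 \left(\left(- \frac{1}{8}\right) \frac{1}{22} \left(-87\right)\right) + 487 = 474 \cdot \frac{87}{176} + 487 = \frac{20619}{88} + 487 = \frac{63475}{88}$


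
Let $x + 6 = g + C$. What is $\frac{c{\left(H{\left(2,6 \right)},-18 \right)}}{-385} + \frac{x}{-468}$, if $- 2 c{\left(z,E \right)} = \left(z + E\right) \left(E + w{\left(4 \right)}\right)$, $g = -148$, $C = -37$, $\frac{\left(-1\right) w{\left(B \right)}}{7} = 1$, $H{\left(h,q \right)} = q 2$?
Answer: $\frac{21727}{36036} \approx 0.60292$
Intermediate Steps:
$H{\left(h,q \right)} = 2 q$
$w{\left(B \right)} = -7$ ($w{\left(B \right)} = \left(-7\right) 1 = -7$)
$c{\left(z,E \right)} = - \frac{\left(-7 + E\right) \left(E + z\right)}{2}$ ($c{\left(z,E \right)} = - \frac{\left(z + E\right) \left(E - 7\right)}{2} = - \frac{\left(E + z\right) \left(-7 + E\right)}{2} = - \frac{\left(-7 + E\right) \left(E + z\right)}{2}$)
$x = -191$ ($x = -6 - 185 = -191$)
$\frac{c{\left(H{\left(2,6 \right)},-18 \right)}}{-385} + \frac{x}{-468} = \frac{- \frac{\left(-18\right)^{2}}{2} + \frac{7}{2} \left(-18\right) + \frac{7 \cdot 2 \cdot 6}{2} - - 9 \cdot 2 \cdot 6}{-385} - \frac{191}{-468} = \left(\left(- \frac{1}{2}\right) 324 - 63 + \frac{7}{2} \cdot 12 - \left(-9\right) 12\right) \left(- \frac{1}{385}\right) - - \frac{191}{468} = \left(-162 - 63 + 42 + 108\right) \left(- \frac{1}{385}\right) + \frac{191}{468} = \left(-75\right) \left(- \frac{1}{385}\right) + \frac{191}{468} = \frac{15}{77} + \frac{191}{468} = \frac{21727}{36036}$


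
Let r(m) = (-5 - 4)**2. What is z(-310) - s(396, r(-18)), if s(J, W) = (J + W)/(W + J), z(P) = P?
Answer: -311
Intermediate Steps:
r(m) = 81 (r(m) = (-9)**2 = 81)
s(J, W) = 1 (s(J, W) = (J + W)/(J + W) = 1)
z(-310) - s(396, r(-18)) = -310 - 1*1 = -310 - 1 = -311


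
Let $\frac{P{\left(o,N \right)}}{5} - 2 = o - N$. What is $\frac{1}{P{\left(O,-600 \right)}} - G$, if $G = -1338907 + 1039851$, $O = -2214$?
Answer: $\frac{2410391359}{8060} \approx 2.9906 \cdot 10^{5}$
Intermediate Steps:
$P{\left(o,N \right)} = 10 - 5 N + 5 o$ ($P{\left(o,N \right)} = 10 + 5 \left(o - N\right) = 10 - \left(- 5 o + 5 N\right) = 10 - 5 N + 5 o$)
$G = -299056$
$\frac{1}{P{\left(O,-600 \right)}} - G = \frac{1}{10 - -3000 + 5 \left(-2214\right)} - -299056 = \frac{1}{10 + 3000 - 11070} + 299056 = \frac{1}{-8060} + 299056 = - \frac{1}{8060} + 299056 = \frac{2410391359}{8060}$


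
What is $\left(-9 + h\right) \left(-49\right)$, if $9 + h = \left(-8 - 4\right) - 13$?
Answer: $2107$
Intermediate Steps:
$h = -34$ ($h = -9 - 25 = -34$)
$\left(-9 + h\right) \left(-49\right) = \left(-9 - 34\right) \left(-49\right) = \left(-43\right) \left(-49\right) = 2107$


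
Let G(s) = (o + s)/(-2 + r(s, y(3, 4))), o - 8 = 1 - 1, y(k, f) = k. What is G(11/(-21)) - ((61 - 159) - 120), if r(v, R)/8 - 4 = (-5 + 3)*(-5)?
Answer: 503737/2310 ≈ 218.07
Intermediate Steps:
o = 8 (o = 8 + (1 - 1) = 8 + 0 = 8)
r(v, R) = 112 (r(v, R) = 32 + 8*((-5 + 3)*(-5)) = 32 + 8*(-2*(-5)) = 32 + 8*10 = 32 + 80 = 112)
G(s) = 4/55 + s/110 (G(s) = (8 + s)/(-2 + 112) = (8 + s)/110 = (8 + s)*(1/110) = 4/55 + s/110)
G(11/(-21)) - ((61 - 159) - 120) = (4/55 + (11/(-21))/110) - ((61 - 159) - 120) = (4/55 + (11*(-1/21))/110) - (-98 - 120) = (4/55 + (1/110)*(-11/21)) - 1*(-218) = (4/55 - 1/210) + 218 = 157/2310 + 218 = 503737/2310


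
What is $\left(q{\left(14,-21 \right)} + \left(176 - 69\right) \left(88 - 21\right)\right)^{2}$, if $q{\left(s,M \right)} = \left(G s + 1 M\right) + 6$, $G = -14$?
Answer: $48413764$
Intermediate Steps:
$q{\left(s,M \right)} = 6 + M - 14 s$ ($q{\left(s,M \right)} = \left(- 14 s + 1 M\right) + 6 = \left(- 14 s + M\right) + 6 = \left(M - 14 s\right) + 6 = 6 + M - 14 s$)
$\left(q{\left(14,-21 \right)} + \left(176 - 69\right) \left(88 - 21\right)\right)^{2} = \left(\left(6 - 21 - 196\right) + \left(176 - 69\right) \left(88 - 21\right)\right)^{2} = \left(\left(6 - 21 - 196\right) + 107 \cdot 67\right)^{2} = \left(-211 + 7169\right)^{2} = 6958^{2} = 48413764$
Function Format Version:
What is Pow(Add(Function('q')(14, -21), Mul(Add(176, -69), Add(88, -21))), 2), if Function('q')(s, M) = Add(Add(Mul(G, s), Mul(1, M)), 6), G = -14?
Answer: 48413764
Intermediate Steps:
Function('q')(s, M) = Add(6, M, Mul(-14, s)) (Function('q')(s, M) = Add(Add(Mul(-14, s), Mul(1, M)), 6) = Add(Add(Mul(-14, s), M), 6) = Add(Add(M, Mul(-14, s)), 6) = Add(6, M, Mul(-14, s)))
Pow(Add(Function('q')(14, -21), Mul(Add(176, -69), Add(88, -21))), 2) = Pow(Add(Add(6, -21, Mul(-14, 14)), Mul(Add(176, -69), Add(88, -21))), 2) = Pow(Add(Add(6, -21, -196), Mul(107, 67)), 2) = Pow(Add(-211, 7169), 2) = Pow(6958, 2) = 48413764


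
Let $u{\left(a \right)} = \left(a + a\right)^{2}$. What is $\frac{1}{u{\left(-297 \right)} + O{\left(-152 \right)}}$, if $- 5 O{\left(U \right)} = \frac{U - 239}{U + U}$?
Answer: $\frac{1520}{536310329} \approx 2.8342 \cdot 10^{-6}$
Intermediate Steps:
$O{\left(U \right)} = - \frac{-239 + U}{10 U}$ ($O{\left(U \right)} = - \frac{\left(U - 239\right) \frac{1}{U + U}}{5} = - \frac{\left(-239 + U\right) \frac{1}{2 U}}{5} = - \frac{\frac{1}{2} \frac{1}{U} \left(-239 + U\right)}{5} = - \frac{-239 + U}{10 U}$)
$u{\left(a \right)} = 4 a^{2}$ ($u{\left(a \right)} = \left(2 a\right)^{2} = 4 a^{2}$)
$\frac{1}{u{\left(-297 \right)} + O{\left(-152 \right)}} = \frac{1}{4 \left(-297\right)^{2} + \frac{239 - -152}{10 \left(-152\right)}} = \frac{1}{4 \cdot 88209 + \frac{1}{10} \left(- \frac{1}{152}\right) \left(239 + 152\right)} = \frac{1}{352836 + \frac{1}{10} \left(- \frac{1}{152}\right) 391} = \frac{1}{352836 - \frac{391}{1520}} = \frac{1}{\frac{536310329}{1520}} = \frac{1520}{536310329}$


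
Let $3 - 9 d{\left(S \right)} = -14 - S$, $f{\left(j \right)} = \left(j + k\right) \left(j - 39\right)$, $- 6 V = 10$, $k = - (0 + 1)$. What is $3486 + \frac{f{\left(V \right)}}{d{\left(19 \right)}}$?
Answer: $\frac{31618}{9} \approx 3513.1$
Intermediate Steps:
$k = -1$ ($k = \left(-1\right) 1 = -1$)
$V = - \frac{5}{3}$ ($V = \left(- \frac{1}{6}\right) 10 = - \frac{5}{3} \approx -1.6667$)
$f{\left(j \right)} = \left(-1 + j\right) \left(-39 + j\right)$ ($f{\left(j \right)} = \left(j - 1\right) \left(j - 39\right) = \left(-1 + j\right) \left(-39 + j\right)$)
$d{\left(S \right)} = \frac{17}{9} + \frac{S}{9}$ ($d{\left(S \right)} = \frac{1}{3} - \frac{-14 - S}{9} = \frac{1}{3} + \left(\frac{14}{9} + \frac{S}{9}\right) = \frac{17}{9} + \frac{S}{9}$)
$3486 + \frac{f{\left(V \right)}}{d{\left(19 \right)}} = 3486 + \frac{39 + \left(- \frac{5}{3}\right)^{2} - - \frac{200}{3}}{\frac{17}{9} + \frac{1}{9} \cdot 19} = 3486 + \frac{39 + \frac{25}{9} + \frac{200}{3}}{\frac{17}{9} + \frac{19}{9}} = 3486 + \frac{976}{9 \cdot 4} = 3486 + \frac{976}{9} \cdot \frac{1}{4} = 3486 + \frac{244}{9} = \frac{31618}{9}$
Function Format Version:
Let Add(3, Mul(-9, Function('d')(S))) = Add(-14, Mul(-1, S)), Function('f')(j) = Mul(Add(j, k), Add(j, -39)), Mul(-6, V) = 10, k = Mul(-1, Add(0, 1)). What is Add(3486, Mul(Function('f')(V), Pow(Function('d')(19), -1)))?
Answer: Rational(31618, 9) ≈ 3513.1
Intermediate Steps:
k = -1 (k = Mul(-1, 1) = -1)
V = Rational(-5, 3) (V = Mul(Rational(-1, 6), 10) = Rational(-5, 3) ≈ -1.6667)
Function('f')(j) = Mul(Add(-1, j), Add(-39, j)) (Function('f')(j) = Mul(Add(j, -1), Add(j, -39)) = Mul(Add(-1, j), Add(-39, j)))
Function('d')(S) = Add(Rational(17, 9), Mul(Rational(1, 9), S)) (Function('d')(S) = Add(Rational(1, 3), Mul(Rational(-1, 9), Add(-14, Mul(-1, S)))) = Add(Rational(1, 3), Add(Rational(14, 9), Mul(Rational(1, 9), S))) = Add(Rational(17, 9), Mul(Rational(1, 9), S)))
Add(3486, Mul(Function('f')(V), Pow(Function('d')(19), -1))) = Add(3486, Mul(Add(39, Pow(Rational(-5, 3), 2), Mul(-40, Rational(-5, 3))), Pow(Add(Rational(17, 9), Mul(Rational(1, 9), 19)), -1))) = Add(3486, Mul(Add(39, Rational(25, 9), Rational(200, 3)), Pow(Add(Rational(17, 9), Rational(19, 9)), -1))) = Add(3486, Mul(Rational(976, 9), Pow(4, -1))) = Add(3486, Mul(Rational(976, 9), Rational(1, 4))) = Add(3486, Rational(244, 9)) = Rational(31618, 9)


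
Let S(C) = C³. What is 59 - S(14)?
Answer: -2685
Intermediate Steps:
59 - S(14) = 59 - 1*14³ = 59 - 1*2744 = 59 - 2744 = -2685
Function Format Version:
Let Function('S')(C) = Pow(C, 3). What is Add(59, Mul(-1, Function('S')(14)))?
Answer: -2685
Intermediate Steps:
Add(59, Mul(-1, Function('S')(14))) = Add(59, Mul(-1, Pow(14, 3))) = Add(59, Mul(-1, 2744)) = Add(59, -2744) = -2685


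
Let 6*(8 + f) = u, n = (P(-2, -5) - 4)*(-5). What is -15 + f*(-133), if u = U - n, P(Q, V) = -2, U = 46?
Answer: 2083/3 ≈ 694.33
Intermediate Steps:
n = 30 (n = (-2 - 4)*(-5) = -6*(-5) = 30)
u = 16 (u = 46 - 1*30 = 46 - 30 = 16)
f = -16/3 (f = -8 + (⅙)*16 = -8 + 8/3 = -16/3 ≈ -5.3333)
-15 + f*(-133) = -15 - 16/3*(-133) = -15 + 2128/3 = 2083/3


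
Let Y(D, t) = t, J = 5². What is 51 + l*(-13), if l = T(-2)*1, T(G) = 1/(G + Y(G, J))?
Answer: 1160/23 ≈ 50.435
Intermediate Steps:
J = 25
T(G) = 1/(25 + G) (T(G) = 1/(G + 25) = 1/(25 + G))
l = 1/23 (l = 1/(25 - 2) = 1/23 ≈ 0.043478)
51 + l*(-13) = 51 + (1/23)*(-13) = 51 - 13/23 = 1160/23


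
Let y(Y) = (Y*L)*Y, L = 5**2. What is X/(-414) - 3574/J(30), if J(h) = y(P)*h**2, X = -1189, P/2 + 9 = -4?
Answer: 167437133/58305000 ≈ 2.8717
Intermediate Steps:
L = 25
P = -26 (P = -18 + 2*(-4) = -18 - 8 = -26)
y(Y) = 25*Y**2 (y(Y) = (Y*25)*Y = (25*Y)*Y = 25*Y**2)
J(h) = 16900*h**2 (J(h) = (25*(-26)**2)*h**2 = (25*676)*h**2 = 16900*h**2)
X/(-414) - 3574/J(30) = -1189/(-414) - 3574/(16900*30**2) = -1189*(-1/414) - 3574/(16900*900) = 1189/414 - 3574/15210000 = 1189/414 - 3574*1/15210000 = 1189/414 - 1787/7605000 = 167437133/58305000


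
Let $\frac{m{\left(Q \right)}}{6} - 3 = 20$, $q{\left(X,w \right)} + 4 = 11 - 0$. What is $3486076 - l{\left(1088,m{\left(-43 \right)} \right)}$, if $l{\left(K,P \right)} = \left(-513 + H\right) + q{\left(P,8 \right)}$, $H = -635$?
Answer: $3487217$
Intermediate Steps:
$q{\left(X,w \right)} = 7$ ($q{\left(X,w \right)} = -4 + \left(11 - 0\right) = -4 + \left(11 + 0\right) = -4 + 11 = 7$)
$m{\left(Q \right)} = 138$ ($m{\left(Q \right)} = 18 + 6 \cdot 20 = 18 + 120 = 138$)
$l{\left(K,P \right)} = -1141$ ($l{\left(K,P \right)} = \left(-513 - 635\right) + 7 = -1148 + 7 = -1141$)
$3486076 - l{\left(1088,m{\left(-43 \right)} \right)} = 3486076 - -1141 = 3486076 + 1141 = 3487217$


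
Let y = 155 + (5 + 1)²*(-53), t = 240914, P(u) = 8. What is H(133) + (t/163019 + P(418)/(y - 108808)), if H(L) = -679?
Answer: -12211351755859/18023543659 ≈ -677.52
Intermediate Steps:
y = -1753 (y = 155 + 6²*(-53) = 155 + 36*(-53) = 155 - 1908 = -1753)
H(133) + (t/163019 + P(418)/(y - 108808)) = -679 + (240914/163019 + 8/(-1753 - 108808)) = -679 + (240914*(1/163019) + 8/(-110561)) = -679 + (240914/163019 + 8*(-1/110561)) = -679 + (240914/163019 - 8/110561) = -679 + 26634388602/18023543659 = -12211351755859/18023543659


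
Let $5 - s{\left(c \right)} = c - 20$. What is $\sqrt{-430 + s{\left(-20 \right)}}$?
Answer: $i \sqrt{385} \approx 19.621 i$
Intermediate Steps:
$s{\left(c \right)} = 25 - c$ ($s{\left(c \right)} = 5 - \left(c - 20\right) = 5 - \left(-20 + c\right) = 25 - c$)
$\sqrt{-430 + s{\left(-20 \right)}} = \sqrt{-430 + \left(25 - -20\right)} = \sqrt{-430 + \left(25 + 20\right)} = \sqrt{-430 + 45} = \sqrt{-385} = i \sqrt{385}$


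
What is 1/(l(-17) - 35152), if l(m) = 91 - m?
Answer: -1/35044 ≈ -2.8536e-5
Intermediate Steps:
1/(l(-17) - 35152) = 1/((91 - 1*(-17)) - 35152) = 1/((91 + 17) - 35152) = 1/(108 - 35152) = 1/(-35044) = -1/35044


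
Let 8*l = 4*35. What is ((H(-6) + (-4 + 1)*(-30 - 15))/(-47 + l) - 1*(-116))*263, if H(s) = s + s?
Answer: 1735274/59 ≈ 29411.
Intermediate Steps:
l = 35/2 (l = (4*35)/8 = (1/8)*140 = 35/2 ≈ 17.500)
H(s) = 2*s
((H(-6) + (-4 + 1)*(-30 - 15))/(-47 + l) - 1*(-116))*263 = ((2*(-6) + (-4 + 1)*(-30 - 15))/(-47 + 35/2) - 1*(-116))*263 = ((-12 - 3*(-45))/(-59/2) + 116)*263 = ((-12 + 135)*(-2/59) + 116)*263 = (123*(-2/59) + 116)*263 = (-246/59 + 116)*263 = (6598/59)*263 = 1735274/59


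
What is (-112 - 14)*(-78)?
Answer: 9828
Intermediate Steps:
(-112 - 14)*(-78) = -126*(-78) = 9828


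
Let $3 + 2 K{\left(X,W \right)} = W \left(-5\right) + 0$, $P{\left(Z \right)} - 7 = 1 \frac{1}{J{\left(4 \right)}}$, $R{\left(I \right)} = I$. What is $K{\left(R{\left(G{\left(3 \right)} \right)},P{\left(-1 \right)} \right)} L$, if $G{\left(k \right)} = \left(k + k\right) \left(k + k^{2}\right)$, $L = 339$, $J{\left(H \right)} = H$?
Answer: $- \frac{53223}{8} \approx -6652.9$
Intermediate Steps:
$G{\left(k \right)} = 2 k \left(k + k^{2}\right)$
$P{\left(Z \right)} = \frac{29}{4}$ ($P{\left(Z \right)} = 7 + 1 \cdot \frac{1}{4} = 7 + \frac{1}{4} = \frac{29}{4}$)
$K{\left(X,W \right)} = - \frac{3}{2} - \frac{5 W}{2}$ ($K{\left(X,W \right)} = - \frac{3}{2} + \frac{W \left(-5\right) + 0}{2} = - \frac{3}{2} + \frac{- 5 W + 0}{2} = - \frac{3}{2} + \frac{\left(-5\right) W}{2} = - \frac{3}{2} - \frac{5 W}{2}$)
$K{\left(R{\left(G{\left(3 \right)} \right)},P{\left(-1 \right)} \right)} L = \left(- \frac{3}{2} - \frac{145}{8}\right) 339 = \left(- \frac{157}{8}\right) 339 = - \frac{53223}{8}$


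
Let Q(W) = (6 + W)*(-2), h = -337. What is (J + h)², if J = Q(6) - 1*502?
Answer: 744769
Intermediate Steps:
Q(W) = -12 - 2*W
J = -526 (J = (-12 - 2*6) - 1*502 = (-12 - 12) - 502 = -24 - 502 = -526)
(J + h)² = (-526 - 337)² = (-863)² = 744769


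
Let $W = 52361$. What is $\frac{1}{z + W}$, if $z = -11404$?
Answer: $\frac{1}{40957} \approx 2.4416 \cdot 10^{-5}$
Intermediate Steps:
$\frac{1}{z + W} = \frac{1}{-11404 + 52361} = \frac{1}{40957}$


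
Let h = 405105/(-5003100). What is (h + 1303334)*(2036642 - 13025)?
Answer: 293231543711417267/111180 ≈ 2.6374e+12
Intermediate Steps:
h = -27007/333540 (h = 405105*(-1/5003100) = -27007/333540 ≈ -0.080971)
(h + 1303334)*(2036642 - 13025) = (-27007/333540 + 1303334)*(2036642 - 13025) = (434713995353/333540)*2023617 = 293231543711417267/111180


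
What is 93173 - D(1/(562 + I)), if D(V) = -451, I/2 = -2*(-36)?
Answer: 93624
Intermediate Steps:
I = 144 (I = 2*(-2*(-36)) = 2*72 = 144)
93173 - D(1/(562 + I)) = 93173 - 1*(-451) = 93173 + 451 = 93624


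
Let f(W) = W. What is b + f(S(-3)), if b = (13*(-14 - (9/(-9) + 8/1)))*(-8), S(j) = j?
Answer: 2181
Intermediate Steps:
b = 2184 (b = (13*(-14 - (9*(-1/9) + 8*1)))*(-8) = (13*(-14 - (-1 + 8)))*(-8) = (13*(-14 - 1*7))*(-8) = (13*(-14 - 7))*(-8) = (13*(-21))*(-8) = -273*(-8) = 2184)
b + f(S(-3)) = 2184 - 3 = 2181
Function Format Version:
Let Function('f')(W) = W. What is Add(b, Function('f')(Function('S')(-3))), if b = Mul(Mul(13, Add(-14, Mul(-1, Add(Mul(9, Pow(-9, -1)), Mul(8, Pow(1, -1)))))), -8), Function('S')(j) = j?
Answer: 2181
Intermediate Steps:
b = 2184 (b = Mul(Mul(13, Add(-14, Mul(-1, Add(Mul(9, Rational(-1, 9)), Mul(8, 1))))), -8) = Mul(Mul(13, Add(-14, Mul(-1, Add(-1, 8)))), -8) = Mul(Mul(13, Add(-14, Mul(-1, 7))), -8) = Mul(Mul(13, Add(-14, -7)), -8) = Mul(Mul(13, -21), -8) = Mul(-273, -8) = 2184)
Add(b, Function('f')(Function('S')(-3))) = Add(2184, -3) = 2181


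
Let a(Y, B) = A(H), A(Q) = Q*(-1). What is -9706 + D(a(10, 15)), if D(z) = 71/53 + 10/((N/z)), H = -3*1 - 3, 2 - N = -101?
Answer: -52974561/5459 ≈ -9704.1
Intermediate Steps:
N = 103 (N = 2 - 1*(-101) = 2 + 101 = 103)
H = -6 (H = -3 - 3 = -6)
A(Q) = -Q
a(Y, B) = 6 (a(Y, B) = -1*(-6) = 6)
D(z) = 71/53 + 10*z/103 (D(z) = 71/53 + 10/((103/z)) = 71*(1/53) + 10*(z/103) = 71/53 + 10*z/103)
-9706 + D(a(10, 15)) = -9706 + (71/53 + (10/103)*6) = -9706 + (71/53 + 60/103) = -9706 + 10493/5459 = -52974561/5459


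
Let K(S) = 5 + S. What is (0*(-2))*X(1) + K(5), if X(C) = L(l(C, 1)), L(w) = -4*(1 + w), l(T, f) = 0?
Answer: 10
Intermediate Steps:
L(w) = -4 - 4*w
X(C) = -4 (X(C) = -4 - 4*0 = -4 + 0 = -4)
(0*(-2))*X(1) + K(5) = (0*(-2))*(-4) + (5 + 5) = 0*(-4) + 10 = 0 + 10 = 10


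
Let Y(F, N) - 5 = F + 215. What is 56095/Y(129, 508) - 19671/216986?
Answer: 12164964491/75728114 ≈ 160.64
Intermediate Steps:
Y(F, N) = 220 + F (Y(F, N) = 5 + (F + 215) = 5 + (215 + F) = 220 + F)
56095/Y(129, 508) - 19671/216986 = 56095/(220 + 129) - 19671/216986 = 56095/349 - 19671*1/216986 = 56095*(1/349) - 19671/216986 = 56095/349 - 19671/216986 = 12164964491/75728114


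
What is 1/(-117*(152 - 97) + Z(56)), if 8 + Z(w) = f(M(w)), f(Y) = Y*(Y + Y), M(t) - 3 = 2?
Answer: -1/6393 ≈ -0.00015642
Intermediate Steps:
M(t) = 5 (M(t) = 3 + 2 = 5)
f(Y) = 2*Y**2 (f(Y) = Y*(2*Y) = 2*Y**2)
Z(w) = 42 (Z(w) = -8 + 2*5**2 = -8 + 2*25 = -8 + 50 = 42)
1/(-117*(152 - 97) + Z(56)) = 1/(-117*(152 - 97) + 42) = 1/(-117*55 + 42) = 1/(-6435 + 42) = 1/(-6393) = -1/6393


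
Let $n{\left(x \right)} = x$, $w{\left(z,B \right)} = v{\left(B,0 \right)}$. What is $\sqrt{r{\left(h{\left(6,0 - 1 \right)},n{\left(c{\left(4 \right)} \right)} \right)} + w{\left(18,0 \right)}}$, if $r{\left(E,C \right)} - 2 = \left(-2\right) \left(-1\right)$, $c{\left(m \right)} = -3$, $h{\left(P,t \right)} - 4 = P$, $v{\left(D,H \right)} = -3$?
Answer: $1$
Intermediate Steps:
$h{\left(P,t \right)} = 4 + P$
$w{\left(z,B \right)} = -3$
$r{\left(E,C \right)} = 4$ ($r{\left(E,C \right)} = 2 - -2 = 2 + 2 = 4$)
$\sqrt{r{\left(h{\left(6,0 - 1 \right)},n{\left(c{\left(4 \right)} \right)} \right)} + w{\left(18,0 \right)}} = \sqrt{4 - 3} = \sqrt{1} = 1$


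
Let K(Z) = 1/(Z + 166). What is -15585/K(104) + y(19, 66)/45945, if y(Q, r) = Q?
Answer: -193334262731/45945 ≈ -4.2080e+6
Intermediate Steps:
K(Z) = 1/(166 + Z)
-15585/K(104) + y(19, 66)/45945 = -15585/(1/(166 + 104)) + 19/45945 = -15585/(1/270) + 19*(1/45945) = -15585/1/270 + 19/45945 = -15585*270 + 19/45945 = -4207950 + 19/45945 = -193334262731/45945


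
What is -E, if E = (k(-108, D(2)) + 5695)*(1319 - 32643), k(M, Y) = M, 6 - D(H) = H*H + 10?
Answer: 175007188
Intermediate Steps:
D(H) = -4 - H² (D(H) = 6 - (H*H + 10) = 6 - (H² + 10) = 6 - (10 + H²) = 6 + (-10 - H²) = -4 - H²)
E = -175007188 (E = (-108 + 5695)*(1319 - 32643) = 5587*(-31324) = -175007188)
-E = -1*(-175007188) = 175007188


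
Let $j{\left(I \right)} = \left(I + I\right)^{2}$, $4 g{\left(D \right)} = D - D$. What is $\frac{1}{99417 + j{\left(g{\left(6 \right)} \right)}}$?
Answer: $\frac{1}{99417} \approx 1.0059 \cdot 10^{-5}$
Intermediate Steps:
$g{\left(D \right)} = 0$ ($g{\left(D \right)} = \frac{D - D}{4} = \frac{1}{4} \cdot 0 = 0$)
$j{\left(I \right)} = 4 I^{2}$ ($j{\left(I \right)} = \left(2 I\right)^{2} = 4 I^{2}$)
$\frac{1}{99417 + j{\left(g{\left(6 \right)} \right)}} = \frac{1}{99417 + 4 \cdot 0^{2}} = \frac{1}{99417 + 4 \cdot 0} = \frac{1}{99417 + 0} = \frac{1}{99417}$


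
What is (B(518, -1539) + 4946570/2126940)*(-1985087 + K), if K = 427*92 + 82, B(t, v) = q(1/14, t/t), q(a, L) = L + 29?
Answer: -13377759983917/212694 ≈ -6.2897e+7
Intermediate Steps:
q(a, L) = 29 + L
B(t, v) = 30 (B(t, v) = 29 + t/t = 29 + 1 = 30)
K = 39366 (K = 39284 + 82 = 39366)
(B(518, -1539) + 4946570/2126940)*(-1985087 + K) = (30 + 4946570/2126940)*(-1985087 + 39366) = (30 + 4946570*(1/2126940))*(-1945721) = (30 + 494657/212694)*(-1945721) = (6875477/212694)*(-1945721) = -13377759983917/212694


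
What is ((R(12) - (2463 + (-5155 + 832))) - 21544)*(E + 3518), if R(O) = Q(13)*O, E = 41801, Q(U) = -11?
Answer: -898041304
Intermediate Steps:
R(O) = -11*O
((R(12) - (2463 + (-5155 + 832))) - 21544)*(E + 3518) = ((-11*12 - (2463 + (-5155 + 832))) - 21544)*(41801 + 3518) = ((-132 - (2463 - 4323)) - 21544)*45319 = ((-132 - 1*(-1860)) - 21544)*45319 = ((-132 + 1860) - 21544)*45319 = (1728 - 21544)*45319 = -19816*45319 = -898041304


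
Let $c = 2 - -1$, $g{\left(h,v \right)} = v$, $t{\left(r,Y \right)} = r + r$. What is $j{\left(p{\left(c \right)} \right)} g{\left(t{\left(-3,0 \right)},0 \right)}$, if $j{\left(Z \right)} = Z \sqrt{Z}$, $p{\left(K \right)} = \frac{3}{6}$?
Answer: $0$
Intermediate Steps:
$t{\left(r,Y \right)} = 2 r$
$c = 3$ ($c = 2 + 1 = 3$)
$p{\left(K \right)} = \frac{1}{2}$ ($p{\left(K \right)} = 3 \cdot \frac{1}{6} = \frac{1}{2}$)
$j{\left(Z \right)} = Z^{\frac{3}{2}}$
$j{\left(p{\left(c \right)} \right)} g{\left(t{\left(-3,0 \right)},0 \right)} = \left(\frac{1}{2}\right)^{\frac{3}{2}} \cdot 0 = \frac{\sqrt{2}}{4} \cdot 0 = 0$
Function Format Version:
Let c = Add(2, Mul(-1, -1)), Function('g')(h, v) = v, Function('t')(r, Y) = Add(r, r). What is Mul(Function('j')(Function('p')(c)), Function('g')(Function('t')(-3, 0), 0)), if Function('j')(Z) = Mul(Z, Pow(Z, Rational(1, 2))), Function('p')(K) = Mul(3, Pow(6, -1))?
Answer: 0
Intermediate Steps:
Function('t')(r, Y) = Mul(2, r)
c = 3 (c = Add(2, 1) = 3)
Function('p')(K) = Rational(1, 2) (Function('p')(K) = Mul(3, Rational(1, 6)) = Rational(1, 2))
Function('j')(Z) = Pow(Z, Rational(3, 2))
Mul(Function('j')(Function('p')(c)), Function('g')(Function('t')(-3, 0), 0)) = Mul(Pow(Rational(1, 2), Rational(3, 2)), 0) = Mul(Mul(Rational(1, 4), Pow(2, Rational(1, 2))), 0) = 0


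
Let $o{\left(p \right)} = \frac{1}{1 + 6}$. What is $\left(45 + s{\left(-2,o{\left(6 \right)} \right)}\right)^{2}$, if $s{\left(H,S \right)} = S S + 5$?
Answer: $\frac{6007401}{2401} \approx 2502.0$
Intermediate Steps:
$o{\left(p \right)} = \frac{1}{7}$
$s{\left(H,S \right)} = 5 + S^{2}$ ($s{\left(H,S \right)} = S^{2} + 5 = 5 + S^{2}$)
$\left(45 + s{\left(-2,o{\left(6 \right)} \right)}\right)^{2} = \left(45 + \left(5 + \left(\frac{1}{7}\right)^{2}\right)\right)^{2} = \left(45 + \left(5 + \frac{1}{49}\right)\right)^{2} = \left(45 + \frac{246}{49}\right)^{2} = \left(\frac{2451}{49}\right)^{2} = \frac{6007401}{2401}$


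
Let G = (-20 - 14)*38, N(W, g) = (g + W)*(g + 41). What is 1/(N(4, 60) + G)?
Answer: 1/5172 ≈ 0.00019335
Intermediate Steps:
N(W, g) = (41 + g)*(W + g) (N(W, g) = (W + g)*(41 + g) = (41 + g)*(W + g))
G = -1292 (G = -34*38 = -1292)
1/(N(4, 60) + G) = 1/((60**2 + 41*4 + 41*60 + 4*60) - 1292) = 1/((3600 + 164 + 2460 + 240) - 1292) = 1/(6464 - 1292) = 1/5172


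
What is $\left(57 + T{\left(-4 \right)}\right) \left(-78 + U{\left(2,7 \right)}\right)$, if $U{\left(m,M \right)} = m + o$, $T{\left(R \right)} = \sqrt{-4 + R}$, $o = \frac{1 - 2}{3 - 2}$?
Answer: $-4389 - 154 i \sqrt{2} \approx -4389.0 - 217.79 i$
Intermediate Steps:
$o = -1$ ($o = - 1^{-1} = \left(-1\right) 1 = -1$)
$U{\left(m,M \right)} = -1 + m$ ($U{\left(m,M \right)} = m - 1 = -1 + m$)
$\left(57 + T{\left(-4 \right)}\right) \left(-78 + U{\left(2,7 \right)}\right) = \left(57 + \sqrt{-4 - 4}\right) \left(-78 + \left(-1 + 2\right)\right) = \left(57 + \sqrt{-8}\right) \left(-78 + 1\right) = \left(57 + 2 i \sqrt{2}\right) \left(-77\right) = -4389 - 154 i \sqrt{2}$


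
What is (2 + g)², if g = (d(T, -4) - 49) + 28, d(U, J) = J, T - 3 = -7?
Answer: 529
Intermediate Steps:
T = -4 (T = 3 - 7 = -4)
g = -25 (g = (-4 - 49) + 28 = -53 + 28 = -25)
(2 + g)² = (2 - 25)² = (-23)² = 529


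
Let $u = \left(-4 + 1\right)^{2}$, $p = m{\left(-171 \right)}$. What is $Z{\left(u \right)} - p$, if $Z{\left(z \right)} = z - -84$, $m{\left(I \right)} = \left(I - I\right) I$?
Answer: $93$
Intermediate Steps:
$m{\left(I \right)} = 0$ ($m{\left(I \right)} = 0 I = 0$)
$p = 0$
$u = 9$ ($u = \left(-3\right)^{2} = 9$)
$Z{\left(z \right)} = 84 + z$ ($Z{\left(z \right)} = z + 84 = 84 + z$)
$Z{\left(u \right)} - p = \left(84 + 9\right) - 0 = 93 + 0 = 93$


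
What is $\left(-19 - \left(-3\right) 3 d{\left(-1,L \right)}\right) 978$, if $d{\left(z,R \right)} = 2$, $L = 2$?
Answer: $-978$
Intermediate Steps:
$\left(-19 - \left(-3\right) 3 d{\left(-1,L \right)}\right) 978 = \left(-19 - \left(-3\right) 3 \cdot 2\right) 978 = \left(-19 - \left(-9\right) 2\right) 978 = \left(-19 - -18\right) 978 = \left(-19 + 18\right) 978 = \left(-1\right) 978 = -978$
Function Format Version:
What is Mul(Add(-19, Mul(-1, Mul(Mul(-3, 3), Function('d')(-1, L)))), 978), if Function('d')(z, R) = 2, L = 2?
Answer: -978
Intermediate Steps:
Mul(Add(-19, Mul(-1, Mul(Mul(-3, 3), Function('d')(-1, L)))), 978) = Mul(Add(-19, Mul(-1, Mul(Mul(-3, 3), 2))), 978) = Mul(Add(-19, Mul(-1, Mul(-9, 2))), 978) = Mul(Add(-19, Mul(-1, -18)), 978) = Mul(Add(-19, 18), 978) = Mul(-1, 978) = -978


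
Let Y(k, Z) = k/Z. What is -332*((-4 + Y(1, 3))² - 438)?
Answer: 1268572/9 ≈ 1.4095e+5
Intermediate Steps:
-332*((-4 + Y(1, 3))² - 438) = -332*((-4 + 1/3)² - 438) = -332*((-4 + 1*(⅓))² - 438) = -332*((-4 + ⅓)² - 438) = -332*((-11/3)² - 438) = -332*(121/9 - 438) = -332*(-3821/9) = 1268572/9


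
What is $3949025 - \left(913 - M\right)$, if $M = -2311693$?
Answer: $1636419$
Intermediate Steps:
$3949025 - \left(913 - M\right) = 3949025 - \left(913 - -2311693\right) = 3949025 - \left(913 + 2311693\right) = 3949025 - 2312606 = 1636419$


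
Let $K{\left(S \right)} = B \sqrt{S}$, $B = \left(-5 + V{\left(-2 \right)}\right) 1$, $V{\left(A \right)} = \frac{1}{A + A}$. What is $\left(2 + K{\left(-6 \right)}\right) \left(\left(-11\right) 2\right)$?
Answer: $-44 + \frac{231 i \sqrt{6}}{2} \approx -44.0 + 282.92 i$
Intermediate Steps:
$V{\left(A \right)} = \frac{1}{2 A}$
$B = - \frac{21}{4}$ ($B = \left(-5 + \frac{1}{2 \left(-2\right)}\right) 1 = \left(-5 + \frac{1}{2} \left(- \frac{1}{2}\right)\right) 1 = \left(-5 - \frac{1}{4}\right) 1 = \left(- \frac{21}{4}\right) 1 = - \frac{21}{4} \approx -5.25$)
$K{\left(S \right)} = - \frac{21 \sqrt{S}}{4}$
$\left(2 + K{\left(-6 \right)}\right) \left(\left(-11\right) 2\right) = \left(2 - \frac{21 \sqrt{-6}}{4}\right) \left(\left(-11\right) 2\right) = \left(2 - \frac{21 i \sqrt{6}}{4}\right) \left(-22\right) = -44 + \frac{231 i \sqrt{6}}{2}$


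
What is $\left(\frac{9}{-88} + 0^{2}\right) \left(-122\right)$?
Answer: $\frac{549}{44} \approx 12.477$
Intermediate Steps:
$\left(\frac{9}{-88} + 0^{2}\right) \left(-122\right) = \left(9 \left(- \frac{1}{88}\right) + 0\right) \left(-122\right) = \left(- \frac{9}{88} + 0\right) \left(-122\right) = \left(- \frac{9}{88}\right) \left(-122\right) = \frac{549}{44}$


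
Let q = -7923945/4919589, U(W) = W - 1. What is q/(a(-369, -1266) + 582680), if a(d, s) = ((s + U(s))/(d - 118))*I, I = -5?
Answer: -257264081/93063043541637 ≈ -2.7644e-6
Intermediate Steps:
U(W) = -1 + W
q = -2641315/1639863 (q = -7923945*1/4919589 = -2641315/1639863 ≈ -1.6107)
a(d, s) = -5*(-1 + 2*s)/(-118 + d) (a(d, s) = ((s + (-1 + s))/(d - 118))*(-5) = ((-1 + 2*s)/(-118 + d))*(-5) = -5*(-1 + 2*s)/(-118 + d))
q/(a(-369, -1266) + 582680) = -2641315/(1639863*(5*(1 - 2*(-1266))/(-118 - 369) + 582680)) = -2641315/(1639863*(5*(1 + 2532)/(-487) + 582680)) = -2641315/(1639863*(5*(-1/487)*2533 + 582680)) = -2641315/(1639863*(-12665/487 + 582680)) = -2641315/(1639863*283752495/487) = -2641315/1639863*487/283752495 = -257264081/93063043541637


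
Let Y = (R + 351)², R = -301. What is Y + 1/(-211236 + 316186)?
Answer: 262375001/104950 ≈ 2500.0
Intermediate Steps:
Y = 2500 (Y = (-301 + 351)² = 50² = 2500)
Y + 1/(-211236 + 316186) = 2500 + 1/(-211236 + 316186) = 2500 + 1/104950 = 262375001/104950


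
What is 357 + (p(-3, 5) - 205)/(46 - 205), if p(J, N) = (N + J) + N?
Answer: 18987/53 ≈ 358.25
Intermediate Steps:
p(J, N) = J + 2*N (p(J, N) = (J + N) + N = J + 2*N)
357 + (p(-3, 5) - 205)/(46 - 205) = 357 + ((-3 + 2*5) - 205)/(46 - 205) = 357 + ((-3 + 10) - 205)/(-159) = 357 + (7 - 205)*(-1/159) = 357 - 198*(-1/159) = 357 + 66/53 = 18987/53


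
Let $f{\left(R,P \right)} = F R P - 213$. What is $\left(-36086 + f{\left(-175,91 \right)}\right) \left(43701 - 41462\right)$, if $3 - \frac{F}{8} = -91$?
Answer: $-26894641861$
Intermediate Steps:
$F = 752$ ($F = 24 - -728 = 24 + 728 = 752$)
$f{\left(R,P \right)} = -213 + 752 P R$ ($f{\left(R,P \right)} = 752 R P - 213 = 752 P R - 213 = -213 + 752 P R$)
$\left(-36086 + f{\left(-175,91 \right)}\right) \left(43701 - 41462\right) = \left(-36086 + \left(-213 + 752 \cdot 91 \left(-175\right)\right)\right) \left(43701 - 41462\right) = \left(-36086 - 11975813\right) 2239 = \left(-12011899\right) 2239 = -26894641861$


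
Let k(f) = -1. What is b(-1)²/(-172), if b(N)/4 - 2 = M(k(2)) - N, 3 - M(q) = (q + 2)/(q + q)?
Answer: -169/43 ≈ -3.9302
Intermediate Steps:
M(q) = 3 - (2 + q)/(2*q) (M(q) = 3 - (q + 2)/(q + q) = 3 - (2 + q)/(2*q))
b(N) = 22 - 4*N (b(N) = 8 + 4*((5/2 - 1/(-1)) - N) = 8 + 4*((5/2 - 1*(-1)) - N) = 8 + 4*((5/2 + 1) - N) = 8 + 4*(7/2 - N) = 8 + (14 - 4*N) = 22 - 4*N)
b(-1)²/(-172) = (22 - 4*(-1))²/(-172) = -(22 + 4)²/172 = -1/172*26² = -1/172*676 = -169/43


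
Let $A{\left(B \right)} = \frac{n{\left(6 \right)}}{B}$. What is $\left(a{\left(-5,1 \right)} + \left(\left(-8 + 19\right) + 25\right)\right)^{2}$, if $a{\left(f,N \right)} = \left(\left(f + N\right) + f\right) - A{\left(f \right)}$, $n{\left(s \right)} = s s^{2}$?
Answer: $\frac{123201}{25} \approx 4928.0$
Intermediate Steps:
$n{\left(s \right)} = s^{3}$
$A{\left(B \right)} = \frac{216}{B}$ ($A{\left(B \right)} = \frac{6^{3}}{B} = \frac{216}{B}$)
$a{\left(f,N \right)} = N - \frac{216}{f} + 2 f$ ($a{\left(f,N \right)} = \left(\left(f + N\right) + f\right) - \frac{216}{f} = \left(\left(N + f\right) + f\right) - \frac{216}{f} = \left(N + 2 f\right) - \frac{216}{f} = N - \frac{216}{f} + 2 f$)
$\left(a{\left(-5,1 \right)} + \left(\left(-8 + 19\right) + 25\right)\right)^{2} = \left(\left(1 - \frac{216}{-5} + 2 \left(-5\right)\right) + \left(\left(-8 + 19\right) + 25\right)\right)^{2} = \left(\left(1 - - \frac{216}{5} - 10\right) + \left(11 + 25\right)\right)^{2} = \left(\left(1 + \frac{216}{5} - 10\right) + 36\right)^{2} = \left(\frac{171}{5} + 36\right)^{2} = \left(\frac{351}{5}\right)^{2} = \frac{123201}{25}$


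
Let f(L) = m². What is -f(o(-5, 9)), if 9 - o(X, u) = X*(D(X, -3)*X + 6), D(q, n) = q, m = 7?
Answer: -49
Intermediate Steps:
o(X, u) = 9 - X*(6 + X²) (o(X, u) = 9 - X*(X*X + 6) = 9 - X*(X² + 6) = 9 - X*(6 + X²))
f(L) = 49 (f(L) = 7² = 49)
-f(o(-5, 9)) = -1*49 = -49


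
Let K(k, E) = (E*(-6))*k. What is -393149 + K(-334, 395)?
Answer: 398431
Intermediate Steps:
K(k, E) = -6*E*k (K(k, E) = (-6*E)*k = -6*E*k)
-393149 + K(-334, 395) = -393149 - 6*395*(-334) = -393149 + 791580 = 398431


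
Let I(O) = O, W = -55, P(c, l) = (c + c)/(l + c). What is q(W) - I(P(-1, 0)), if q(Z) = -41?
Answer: -43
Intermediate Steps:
P(c, l) = 2*c/(c + l) (P(c, l) = (2*c)/(c + l) = 2*c/(c + l))
q(W) - I(P(-1, 0)) = -41 - 2*(-1)/(-1 + 0) = -41 - 2*(-1)/(-1) = -41 - 2*(-1)*(-1) = -41 - 1*2 = -41 - 2 = -43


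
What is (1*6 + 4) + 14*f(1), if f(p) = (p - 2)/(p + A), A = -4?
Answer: 44/3 ≈ 14.667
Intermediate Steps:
f(p) = (-2 + p)/(-4 + p) (f(p) = (p - 2)/(p - 4) = (-2 + p)/(-4 + p))
(1*6 + 4) + 14*f(1) = (1*6 + 4) + 14*((-2 + 1)/(-4 + 1)) = (6 + 4) + 14*(-1/(-3)) = 10 + 14*(-1/3*(-1)) = 10 + 14*(1/3) = 10 + 14/3 = 44/3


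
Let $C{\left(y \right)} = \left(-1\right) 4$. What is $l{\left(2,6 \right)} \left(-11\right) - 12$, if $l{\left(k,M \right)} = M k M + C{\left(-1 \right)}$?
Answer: $-760$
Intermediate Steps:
$C{\left(y \right)} = -4$
$l{\left(k,M \right)} = -4 + k M^{2}$ ($l{\left(k,M \right)} = M k M - 4 = k M^{2} - 4 = -4 + k M^{2}$)
$l{\left(2,6 \right)} \left(-11\right) - 12 = \left(-4 + 2 \cdot 6^{2}\right) \left(-11\right) - 12 = \left(-4 + 2 \cdot 36\right) \left(-11\right) - 12 = \left(-4 + 72\right) \left(-11\right) - 12 = 68 \left(-11\right) - 12 = -748 - 12 = -760$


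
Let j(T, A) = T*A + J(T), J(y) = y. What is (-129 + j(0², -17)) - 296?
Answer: -425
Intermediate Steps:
j(T, A) = T + A*T (j(T, A) = T*A + T = A*T + T = T + A*T)
(-129 + j(0², -17)) - 296 = (-129 + 0²*(1 - 17)) - 296 = (-129 + 0*(-16)) - 296 = (-129 + 0) - 296 = -129 - 296 = -425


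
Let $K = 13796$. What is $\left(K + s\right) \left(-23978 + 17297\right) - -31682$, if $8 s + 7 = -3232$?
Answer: $- \frac{715475393}{8} \approx -8.9434 \cdot 10^{7}$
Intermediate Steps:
$s = - \frac{3239}{8}$ ($s = - \frac{7}{8} + \frac{1}{8} \left(-3232\right) = - \frac{7}{8} - 404 = - \frac{3239}{8} \approx -404.88$)
$\left(K + s\right) \left(-23978 + 17297\right) - -31682 = \left(13796 - \frac{3239}{8}\right) \left(-23978 + 17297\right) - -31682 = \frac{107129}{8} \left(-6681\right) + 31682 = - \frac{715728849}{8} + 31682 = - \frac{715475393}{8}$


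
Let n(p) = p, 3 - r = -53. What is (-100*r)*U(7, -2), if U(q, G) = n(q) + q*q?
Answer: -313600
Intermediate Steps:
r = 56 (r = 3 - 1*(-53) = 3 + 53 = 56)
U(q, G) = q + q**2 (U(q, G) = q + q*q = q + q**2)
(-100*r)*U(7, -2) = (-100*56)*(7*(1 + 7)) = -39200*8 = -5600*56 = -313600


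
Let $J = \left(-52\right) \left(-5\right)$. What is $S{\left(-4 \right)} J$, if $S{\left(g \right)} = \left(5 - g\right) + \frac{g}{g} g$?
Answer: $1300$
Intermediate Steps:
$J = 260$
$S{\left(g \right)} = 5$ ($S{\left(g \right)} = \left(5 - g\right) + 1 g = \left(5 - g\right) + g = 5$)
$S{\left(-4 \right)} J = 5 \cdot 260 = 1300$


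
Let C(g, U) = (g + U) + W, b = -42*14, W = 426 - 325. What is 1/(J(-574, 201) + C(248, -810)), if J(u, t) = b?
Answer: -1/1049 ≈ -0.00095329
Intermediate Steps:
W = 101
b = -588
J(u, t) = -588
C(g, U) = 101 + U + g (C(g, U) = (g + U) + 101 = (U + g) + 101 = 101 + U + g)
1/(J(-574, 201) + C(248, -810)) = 1/(-588 + (101 - 810 + 248)) = 1/(-588 - 461) = 1/(-1049) = -1/1049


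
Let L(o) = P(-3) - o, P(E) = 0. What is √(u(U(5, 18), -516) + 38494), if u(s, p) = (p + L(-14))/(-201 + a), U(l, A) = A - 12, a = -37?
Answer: √545143403/119 ≈ 196.20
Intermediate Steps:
U(l, A) = -12 + A
L(o) = -o (L(o) = 0 - o = -o)
u(s, p) = -1/17 - p/238 (u(s, p) = (p - 1*(-14))/(-201 - 37) = (p + 14)/(-238) = (14 + p)*(-1/238) = -1/17 - p/238)
√(u(U(5, 18), -516) + 38494) = √((-1/17 - 1/238*(-516)) + 38494) = √((-1/17 + 258/119) + 38494) = √(251/119 + 38494) = √(4581037/119) = √545143403/119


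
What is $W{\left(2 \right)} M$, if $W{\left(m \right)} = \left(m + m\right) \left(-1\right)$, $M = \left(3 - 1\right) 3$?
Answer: $-24$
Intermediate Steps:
$M = 6$ ($M = 2 \cdot 3 = 6$)
$W{\left(m \right)} = - 2 m$ ($W{\left(m \right)} = 2 m \left(-1\right) = - 2 m$)
$W{\left(2 \right)} M = \left(-2\right) 2 \cdot 6 = \left(-4\right) 6 = -24$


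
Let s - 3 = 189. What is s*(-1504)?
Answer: -288768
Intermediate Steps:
s = 192 (s = 3 + 189 = 192)
s*(-1504) = 192*(-1504) = -288768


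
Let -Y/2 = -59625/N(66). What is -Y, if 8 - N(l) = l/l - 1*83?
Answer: -1325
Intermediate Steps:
N(l) = 90 (N(l) = 8 - (l/l - 1*83) = 8 - (1 - 83) = 8 - 1*(-82) = 8 + 82 = 90)
Y = 1325 (Y = -(-119250)/90 = -2*(-1325/2) = 1325)
-Y = -1*1325 = -1325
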